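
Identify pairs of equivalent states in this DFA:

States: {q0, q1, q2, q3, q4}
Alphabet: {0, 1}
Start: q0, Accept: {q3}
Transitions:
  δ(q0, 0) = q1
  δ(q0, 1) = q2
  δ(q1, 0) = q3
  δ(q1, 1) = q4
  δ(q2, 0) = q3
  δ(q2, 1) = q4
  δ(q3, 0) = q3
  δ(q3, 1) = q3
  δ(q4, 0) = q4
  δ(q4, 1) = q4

Using the table-filling algorithm:
Round 0 – mark pairs where exactly one state is accepting: (q0,q3), (q1,q3), (q2,q3), (q3,q4)
Round 1 – newly marked: (q0,q1) [on 0: q1 vs q3, already marked]; (q0,q2) [on 0: q1 vs q3, already marked]; (q1,q4) [on 0: q3 vs q4, already marked]; (q2,q4) [on 0: q3 vs q4, already marked]
Round 2 – newly marked: (q0,q4) [on 0: q1 vs q4, already marked]
No further pairs can be marked.
(q1, q2) unmarked: δ(q1,0)=q3, δ(q2,0)=q3; δ(q1,1)=q4, δ(q2,1)=q4 → equivalent
Equivalent pairs: (q1, q2)

Final answer: Equivalent pairs: (q1, q2)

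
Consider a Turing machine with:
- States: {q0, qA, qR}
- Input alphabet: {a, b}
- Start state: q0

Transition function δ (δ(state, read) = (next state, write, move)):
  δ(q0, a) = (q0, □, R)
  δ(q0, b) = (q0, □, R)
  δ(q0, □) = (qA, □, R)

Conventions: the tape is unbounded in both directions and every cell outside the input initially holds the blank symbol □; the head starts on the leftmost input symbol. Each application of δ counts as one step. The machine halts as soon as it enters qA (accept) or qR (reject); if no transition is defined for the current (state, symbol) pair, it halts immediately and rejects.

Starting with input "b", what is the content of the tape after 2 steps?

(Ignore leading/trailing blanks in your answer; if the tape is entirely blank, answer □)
Step 0: [q0]b (head at position 0)
Step 1: δ(q0, b) = (q0, □, R)  ⊢  □[q0]□ (head at position 1)
Step 2: δ(q0, □) = (qA, □, R)  ⊢  □□[qA]□ (head at position 2)
Tape after 2 steps (ignoring surrounding blanks): □

Final answer: Tape: □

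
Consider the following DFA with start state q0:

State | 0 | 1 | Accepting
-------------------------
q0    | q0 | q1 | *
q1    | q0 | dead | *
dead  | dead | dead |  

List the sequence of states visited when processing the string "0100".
q0 → q0 → q1 → q0 → q0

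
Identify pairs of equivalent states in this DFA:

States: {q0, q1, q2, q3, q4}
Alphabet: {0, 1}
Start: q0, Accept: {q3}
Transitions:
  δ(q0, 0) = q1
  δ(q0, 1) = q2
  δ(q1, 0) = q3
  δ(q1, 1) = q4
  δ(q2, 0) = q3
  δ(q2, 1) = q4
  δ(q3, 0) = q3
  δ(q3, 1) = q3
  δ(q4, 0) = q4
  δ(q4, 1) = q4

Using the table-filling algorithm:
Round 0 – mark pairs where exactly one state is accepting: (q0,q3), (q1,q3), (q2,q3), (q3,q4)
Round 1 – newly marked: (q0,q1) [on 0: q1 vs q3, already marked]; (q0,q2) [on 0: q1 vs q3, already marked]; (q1,q4) [on 0: q3 vs q4, already marked]; (q2,q4) [on 0: q3 vs q4, already marked]
Round 2 – newly marked: (q0,q4) [on 0: q1 vs q4, already marked]
No further pairs can be marked.
(q1, q2) unmarked: δ(q1,0)=q3, δ(q2,0)=q3; δ(q1,1)=q4, δ(q2,1)=q4 → equivalent
Equivalent pairs: (q1, q2)

Final answer: Equivalent pairs: (q1, q2)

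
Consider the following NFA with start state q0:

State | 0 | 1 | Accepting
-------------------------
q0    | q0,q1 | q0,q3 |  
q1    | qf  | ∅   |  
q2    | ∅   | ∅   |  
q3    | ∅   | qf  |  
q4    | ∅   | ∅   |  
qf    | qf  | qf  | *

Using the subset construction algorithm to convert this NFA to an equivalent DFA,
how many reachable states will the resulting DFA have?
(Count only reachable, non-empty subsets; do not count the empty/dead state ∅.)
Start subset: {q0}
{q0}: on 0 → {q0, q1}, on 1 → {q0, q3}
{q0, q1}: on 0 → {q0, q1, qf}, on 1 → {q0, q3}
{q0, q3}: on 0 → {q0, q1}, on 1 → {q0, q3, qf}
{q0, q1, qf}: on 0 → {q0, q1, qf}, on 1 → {q0, q3, qf}
{q0, q3, qf}: on 0 → {q0, q1, qf}, on 1 → {q0, q3, qf}
Reachable non-empty subsets: {q0}, {q0, q1}, {q0, q3}, {q0, q1, qf}, {q0, q3, qf} — 5 in total.

Final answer: 5 states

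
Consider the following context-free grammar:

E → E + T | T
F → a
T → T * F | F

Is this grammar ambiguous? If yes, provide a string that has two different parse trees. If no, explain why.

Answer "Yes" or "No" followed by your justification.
This is the standard stratified expression grammar: '+' is introduced only by the left-recursive rule E → E + T and '*' only by the left-recursive rule T → T * F, with F → a. For any string, the last '+' must be the one produced at the root E (everything after it is a T containing no '+'), and likewise within each T the last '*' is produced at its root. This fixes the parse tree uniquely (left-associative, '*' binding tighter than '+'), so every string has exactly one parse tree.

Final answer: No - the grammar is unambiguous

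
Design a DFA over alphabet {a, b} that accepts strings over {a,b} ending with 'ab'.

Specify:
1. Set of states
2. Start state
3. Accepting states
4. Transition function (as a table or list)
One valid DFA (any DFA recognizing the same language is acceptable):
States: {q0, q1, q2}
Start: q0
Accepting: {q2}
Transitions (accepting states marked with *):
State | a | b | Accepting
-------------------------
q0    | q1 | q0 |  
q1    | q1 | q2 |  
q2    | q1 | q0 | *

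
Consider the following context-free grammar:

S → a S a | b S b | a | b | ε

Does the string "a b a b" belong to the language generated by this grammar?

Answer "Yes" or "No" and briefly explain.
Every production places the same symbol at both ends (or yields a single symbol / ε), so every derived string is a palindrome. a b a b reversed is b a b a ≠ a b a b, so it is not a palindrome and cannot be derived (already the first step fails: the string starts with a but ends with b, so neither S → a S a nor S → b S b fits).

Final answer: No - no valid derivation exists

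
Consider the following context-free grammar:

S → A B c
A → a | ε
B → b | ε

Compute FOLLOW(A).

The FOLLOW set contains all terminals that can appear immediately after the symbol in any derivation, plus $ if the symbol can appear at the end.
A occurs in S → A B c followed by B c. Add FIRST(B) minus ε = {b}; B is nullable (B → ε), so what follows B can also follow A: the terminal c. FOLLOW(A) = {b, c}.

Final answer: {b, c}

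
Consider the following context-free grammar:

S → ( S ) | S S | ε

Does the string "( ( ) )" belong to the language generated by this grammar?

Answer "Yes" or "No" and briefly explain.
A derivation exists: S ⇒ ( S ) ⇒ ( ( S ) ) ⇒ ( ( ) ) (using S → ( S ) twice, then S → ε).

Final answer: Yes - a valid derivation exists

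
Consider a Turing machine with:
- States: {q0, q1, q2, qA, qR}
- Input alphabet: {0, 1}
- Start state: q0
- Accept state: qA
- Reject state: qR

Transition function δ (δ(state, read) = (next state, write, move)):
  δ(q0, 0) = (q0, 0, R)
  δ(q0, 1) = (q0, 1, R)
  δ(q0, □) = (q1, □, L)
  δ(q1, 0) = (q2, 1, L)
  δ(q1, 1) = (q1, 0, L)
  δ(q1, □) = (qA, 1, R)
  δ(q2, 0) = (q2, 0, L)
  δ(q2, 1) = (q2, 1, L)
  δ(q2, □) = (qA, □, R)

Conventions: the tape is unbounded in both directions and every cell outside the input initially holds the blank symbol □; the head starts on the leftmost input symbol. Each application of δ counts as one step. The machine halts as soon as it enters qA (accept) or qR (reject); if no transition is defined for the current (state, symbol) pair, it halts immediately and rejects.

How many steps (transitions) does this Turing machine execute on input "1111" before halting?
Step 0: [q0]1111 (head at position 0)
Step 1: δ(q0, 1) = (q0, 1, R)  ⊢  1[q0]111 (head at position 1)
Step 2: δ(q0, 1) = (q0, 1, R)  ⊢  11[q0]11 (head at position 2)
Step 3: δ(q0, 1) = (q0, 1, R)  ⊢  111[q0]1 (head at position 3)
Step 4: δ(q0, 1) = (q0, 1, R)  ⊢  1111[q0]□ (head at position 4)
Step 5: δ(q0, □) = (q1, □, L)  ⊢  111[q1]1□ (head at position 3)
Step 6: δ(q1, 1) = (q1, 0, L)  ⊢  11[q1]10□ (head at position 2)
Step 7: δ(q1, 1) = (q1, 0, L)  ⊢  1[q1]100□ (head at position 1)
Step 8: δ(q1, 1) = (q1, 0, L)  ⊢  [q1]1000□ (head at position 0)
Step 9: δ(q1, 1) = (q1, 0, L)  ⊢  [q1]□0000□ (head at position -1)
Step 10: δ(q1, □) = (qA, 1, R)  ⊢  1[qA]0000□ (head at position 0)
The machine is in qA, so it halts and accepts.
Number of transitions executed: 10.

Final answer: 10 steps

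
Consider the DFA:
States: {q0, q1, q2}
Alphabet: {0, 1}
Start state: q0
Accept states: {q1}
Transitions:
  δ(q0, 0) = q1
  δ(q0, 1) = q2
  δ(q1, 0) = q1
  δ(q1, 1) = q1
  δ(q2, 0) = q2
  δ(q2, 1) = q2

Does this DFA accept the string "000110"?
Processing string "000110":
  q0 --0--> q1
  q1 --0--> q1
  q1 --0--> q1
  q1 --1--> q1
  q1 --1--> q1
  q1 --0--> q1
Final state: q1
Accept states: {q1}
q1 is an accept state, so the string is accepted.

Final answer: Yes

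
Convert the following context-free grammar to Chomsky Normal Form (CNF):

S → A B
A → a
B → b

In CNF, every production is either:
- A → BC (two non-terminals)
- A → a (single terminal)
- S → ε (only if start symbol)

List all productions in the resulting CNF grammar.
The grammar has no ε-productions or unit productions to eliminate.
S → A B is already in CNF (two non-terminals) – keep it.
A → a is already in CNF (single terminal) – keep it.
B → b is already in CNF (single terminal) – keep it.
Resulting CNF grammar (3 productions): A → a; B → b; S → A B

Final answer: A → a; B → b; S → A B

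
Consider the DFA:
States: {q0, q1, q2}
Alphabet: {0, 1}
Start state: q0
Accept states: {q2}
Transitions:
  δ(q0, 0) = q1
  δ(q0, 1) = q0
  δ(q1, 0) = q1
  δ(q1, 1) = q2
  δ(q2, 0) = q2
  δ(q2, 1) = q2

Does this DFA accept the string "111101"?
Processing string "111101":
  q0 --1--> q0
  q0 --1--> q0
  q0 --1--> q0
  q0 --1--> q0
  q0 --0--> q1
  q1 --1--> q2
Final state: q2
Accept states: {q2}
q2 is an accept state, so the string is accepted.

Final answer: Yes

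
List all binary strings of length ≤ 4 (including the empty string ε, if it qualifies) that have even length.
Checking every binary string of length 0 to 4:
  Length 0: accepted: ε | rejected: (none)
  Length 1: accepted: (none) | rejected: 0, 1
  Length 2: accepted: 00, 01, 10, 11 | rejected: (none)
  Length 3: accepted: (none) | rejected: 000, 001, 010, 011, 100, 101, 110, 111
  Length 4: accepted: 0000, 0001, 0010, 0011, 0100, 0101, 0110, 0111, 1000, 1001, 1010, 1011, 1100, 1101, 1110, 1111 | rejected: (none)
Total: 21 string(s).

Final answer: ε, 00, 01, 10, 11, 0000, 0001, 0010, 0011, 0100, 0101, 0110, 0111, 1000, 1001, 1010, 1011, 1100, 1101, 1110, 1111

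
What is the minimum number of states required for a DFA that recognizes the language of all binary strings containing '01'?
Language: binary strings containing '01'
Lower bound (Myhill–Nerode): the prefixes ε, 0, 01 are pairwise distinguishable:
  ε vs 01: suffix ε distinguishes them (ε is rejected, 01 is accepted)
  0 vs 01: suffix ε distinguishes them (0 is rejected, 01 is accepted)
  ε vs 0: suffix 1 distinguishes them (ε·1 = 1 is rejected, 0·1 = 01 is accepted)
So any DFA needs at least 3 states.
Upper bound: a DFA with 3 states exists (one state per class above: 'no progress', 'last symbol 0', and 'seen 01' (accepting sink)).
Minimum states: 3

Final answer: 3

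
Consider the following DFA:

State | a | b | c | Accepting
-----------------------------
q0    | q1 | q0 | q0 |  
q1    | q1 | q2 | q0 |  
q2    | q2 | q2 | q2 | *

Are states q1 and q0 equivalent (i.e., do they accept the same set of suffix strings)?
Try the suffix "b".
From q1: q1 → q2 — accepting.
From q0: q0 → q0 — not accepting.
The two states disagree on this suffix, so they are not equivalent.

Final answer: No. Distinguishing string: "b" - accepted from q1 but not from q0.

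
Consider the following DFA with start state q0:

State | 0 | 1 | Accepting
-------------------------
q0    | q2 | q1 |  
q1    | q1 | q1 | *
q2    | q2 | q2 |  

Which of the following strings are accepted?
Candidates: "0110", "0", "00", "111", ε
"0110": q0 → q2 → q2 → q2 → q2; q2 is not accepting → rejected
"0": q0 → q2; q2 is not accepting → rejected
"00": q0 → q2 → q2; q2 is not accepting → rejected
"111": q0 → q1 → q1 → q1; q1 is accepting → accepted
ε: q0; q0 is not accepting → rejected

Final answer: "111"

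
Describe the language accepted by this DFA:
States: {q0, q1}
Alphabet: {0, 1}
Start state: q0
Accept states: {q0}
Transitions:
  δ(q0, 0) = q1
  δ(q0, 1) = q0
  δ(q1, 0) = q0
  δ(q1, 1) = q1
Analyzing the DFA structure:
Start state: q0
Accept states: {q0}
Interpreting what each state remembers (checking against the transitions):
  q0: an even number of 0s has been read so far
  q1: an odd number of 0s has been read so far
  δ(q0, 0): in q0 (an even number of 0s has been read so far), after reading 0 we have: an odd number of 0s has been read so far → q1
  δ(q0, 1): in q0 (an even number of 0s has been read so far), after reading 1 we have: an even number of 0s has been read so far → q0
  δ(q1, 0): in q1 (an odd number of 0s has been read so far), after reading 0 we have: an even number of 0s has been read so far → q0
  δ(q1, 1): in q1 (an odd number of 0s has been read so far), after reading 1 we have: an odd number of 0s has been read so far → q1
A string is accepted iff it ends in {q0}, i.e. an even number of 0s has been read so far.
Language: All binary strings with an even number of 0s

Final answer: All binary strings with an even number of 0s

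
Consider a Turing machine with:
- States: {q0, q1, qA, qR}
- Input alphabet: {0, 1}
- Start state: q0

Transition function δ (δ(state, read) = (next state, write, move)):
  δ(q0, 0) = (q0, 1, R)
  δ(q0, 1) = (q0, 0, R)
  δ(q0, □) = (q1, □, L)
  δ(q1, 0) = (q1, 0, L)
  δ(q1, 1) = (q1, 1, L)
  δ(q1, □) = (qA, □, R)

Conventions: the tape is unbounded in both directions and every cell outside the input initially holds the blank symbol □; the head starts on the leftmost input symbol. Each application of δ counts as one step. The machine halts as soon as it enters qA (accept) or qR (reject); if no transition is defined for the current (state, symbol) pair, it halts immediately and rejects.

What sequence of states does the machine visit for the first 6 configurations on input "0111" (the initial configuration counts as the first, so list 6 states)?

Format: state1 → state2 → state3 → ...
Step 0: [q0]0111 (head at position 0)
Step 1: δ(q0, 0) = (q0, 1, R)  ⊢  1[q0]111 (head at position 1)
Step 2: δ(q0, 1) = (q0, 0, R)  ⊢  10[q0]11 (head at position 2)
Step 3: δ(q0, 1) = (q0, 0, R)  ⊢  100[q0]1 (head at position 3)
Step 4: δ(q0, 1) = (q0, 0, R)  ⊢  1000[q0]□ (head at position 4)
Step 5: δ(q0, □) = (q1, □, L)  ⊢  100[q1]0□ (head at position 3)
Reading off the states of these 6 configurations: q0 → q0 → q0 → q0 → q0 → q1

Final answer: q0 → q0 → q0 → q0 → q0 → q1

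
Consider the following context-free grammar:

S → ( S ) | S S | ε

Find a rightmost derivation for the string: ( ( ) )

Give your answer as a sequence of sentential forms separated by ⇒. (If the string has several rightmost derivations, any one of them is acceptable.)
Start with S.
Step 1: the rightmost non-terminal is S; apply S → ( S ):  ( S )
Step 2: the rightmost non-terminal is S; apply S → ( S ):  ( ( S ) )
Step 3: the rightmost non-terminal is S; apply S → ε:  ( ( ) )

Final answer: S ⇒ ( S ) ⇒ ( ( S ) ) ⇒ ( ( ) )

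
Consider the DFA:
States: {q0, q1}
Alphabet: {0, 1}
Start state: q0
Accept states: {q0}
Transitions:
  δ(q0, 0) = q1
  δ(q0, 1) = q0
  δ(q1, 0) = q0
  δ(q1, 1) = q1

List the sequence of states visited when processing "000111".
Starting at q0
Read '0': q0 -> q1
Read '0': q1 -> q0
Read '0': q0 -> q1
Read '1': q1 -> q1
Read '1': q1 -> q1
Read '1': q1 -> q1

Final answer: q0 -> q1 -> q0 -> q1 -> q1 -> q1 -> q1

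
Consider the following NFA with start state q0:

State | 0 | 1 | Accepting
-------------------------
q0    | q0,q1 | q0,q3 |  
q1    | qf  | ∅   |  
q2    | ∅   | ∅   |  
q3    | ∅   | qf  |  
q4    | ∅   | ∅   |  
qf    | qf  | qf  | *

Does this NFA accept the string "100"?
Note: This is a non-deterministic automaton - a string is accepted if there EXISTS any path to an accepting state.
Track the set of states the NFA could be in: start {q0}
Read '1': {q0} → {q0, q3}
Read '0': {q0, q3} → {q0, q1}
Read '0': {q0, q1} → {q0, q1, qf}
Final set {q0, q1, qf} contains accepting state(s) {qf} → accepted.

Final answer: Yes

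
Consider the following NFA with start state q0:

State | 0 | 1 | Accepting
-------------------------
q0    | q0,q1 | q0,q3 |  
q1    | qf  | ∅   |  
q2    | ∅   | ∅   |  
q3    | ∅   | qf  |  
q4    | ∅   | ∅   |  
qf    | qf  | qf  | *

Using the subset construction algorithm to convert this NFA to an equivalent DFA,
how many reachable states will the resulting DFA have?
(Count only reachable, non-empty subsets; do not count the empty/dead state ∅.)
Start subset: {q0}
{q0}: on 0 → {q0, q1}, on 1 → {q0, q3}
{q0, q1}: on 0 → {q0, q1, qf}, on 1 → {q0, q3}
{q0, q3}: on 0 → {q0, q1}, on 1 → {q0, q3, qf}
{q0, q1, qf}: on 0 → {q0, q1, qf}, on 1 → {q0, q3, qf}
{q0, q3, qf}: on 0 → {q0, q1, qf}, on 1 → {q0, q3, qf}
Reachable non-empty subsets: {q0}, {q0, q1}, {q0, q3}, {q0, q1, qf}, {q0, q3, qf} — 5 in total.

Final answer: 5 states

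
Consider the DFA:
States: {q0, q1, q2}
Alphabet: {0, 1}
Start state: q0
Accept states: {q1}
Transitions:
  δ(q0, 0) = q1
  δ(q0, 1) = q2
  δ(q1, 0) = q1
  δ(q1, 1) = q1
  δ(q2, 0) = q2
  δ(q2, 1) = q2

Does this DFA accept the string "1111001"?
Processing string "1111001":
  q0 --1--> q2
  q2 --1--> q2
  q2 --1--> q2
  q2 --1--> q2
  q2 --0--> q2
  q2 --0--> q2
  q2 --1--> q2
Final state: q2
Accept states: {q1}
q2 is not an accept state, so the string is rejected.

Final answer: No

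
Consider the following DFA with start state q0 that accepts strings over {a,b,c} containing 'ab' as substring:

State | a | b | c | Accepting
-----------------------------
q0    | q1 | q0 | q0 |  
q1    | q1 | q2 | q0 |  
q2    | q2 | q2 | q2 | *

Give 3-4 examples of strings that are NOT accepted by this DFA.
Any strings that end in a non-accepting state work; for example:
"bbc": q0 → q0 → q0 → q0; q0 is not accepting → rejected
"acac": q0 → q1 → q0 → q1 → q0; q0 is not accepting → rejected
"ccaa": q0 → q0 → q0 → q1 → q1; q1 is not accepting → rejected
"ccca": q0 → q0 → q0 → q0 → q1; q1 is not accepting → rejected

Final answer: "bbc", "acac", "ccaa", "ccca"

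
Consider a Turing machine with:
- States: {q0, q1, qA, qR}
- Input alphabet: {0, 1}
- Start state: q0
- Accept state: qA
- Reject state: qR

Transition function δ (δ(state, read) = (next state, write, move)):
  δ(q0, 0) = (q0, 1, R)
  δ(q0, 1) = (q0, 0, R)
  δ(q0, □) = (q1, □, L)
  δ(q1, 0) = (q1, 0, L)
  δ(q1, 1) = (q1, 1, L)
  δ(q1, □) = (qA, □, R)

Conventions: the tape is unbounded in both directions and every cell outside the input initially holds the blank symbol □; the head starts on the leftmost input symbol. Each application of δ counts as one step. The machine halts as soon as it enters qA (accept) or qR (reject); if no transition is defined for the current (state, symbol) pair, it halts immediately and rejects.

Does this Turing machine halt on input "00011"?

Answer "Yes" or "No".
Step 0: [q0]00011 (head at position 0)
Step 1: δ(q0, 0) = (q0, 1, R)  ⊢  1[q0]0011 (head at position 1)
Step 2: δ(q0, 0) = (q0, 1, R)  ⊢  11[q0]011 (head at position 2)
Step 3: δ(q0, 0) = (q0, 1, R)  ⊢  111[q0]11 (head at position 3)
Step 4: δ(q0, 1) = (q0, 0, R)  ⊢  1110[q0]1 (head at position 4)
Step 5: δ(q0, 1) = (q0, 0, R)  ⊢  11100[q0]□ (head at position 5)
Step 6: δ(q0, □) = (q1, □, L)  ⊢  1110[q1]0□ (head at position 4)
Step 7: δ(q1, 0) = (q1, 0, L)  ⊢  111[q1]00□ (head at position 3)
Step 8: δ(q1, 0) = (q1, 0, L)  ⊢  11[q1]100□ (head at position 2)
Step 9: δ(q1, 1) = (q1, 1, L)  ⊢  1[q1]1100□ (head at position 1)
Step 10: δ(q1, 1) = (q1, 1, L)  ⊢  [q1]11100□ (head at position 0)
Step 11: δ(q1, 1) = (q1, 1, L)  ⊢  [q1]□11100□ (head at position -1)
Step 12: δ(q1, □) = (qA, □, R)  ⊢  □[qA]11100□ (head at position 0)
The machine is in qA, so it halts and accepts.
It halts after 12 steps.

Final answer: Yes - halts after 12 steps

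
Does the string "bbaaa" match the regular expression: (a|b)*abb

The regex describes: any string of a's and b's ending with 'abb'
No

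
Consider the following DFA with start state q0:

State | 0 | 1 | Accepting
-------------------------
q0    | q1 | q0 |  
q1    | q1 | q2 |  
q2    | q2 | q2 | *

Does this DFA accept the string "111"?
Start in q0.
Read '1': q0 → q0
Read '1': q0 → q0
Read '1': q0 → q0
Final state q0 is not accepting, so the string is rejected.

Final answer: No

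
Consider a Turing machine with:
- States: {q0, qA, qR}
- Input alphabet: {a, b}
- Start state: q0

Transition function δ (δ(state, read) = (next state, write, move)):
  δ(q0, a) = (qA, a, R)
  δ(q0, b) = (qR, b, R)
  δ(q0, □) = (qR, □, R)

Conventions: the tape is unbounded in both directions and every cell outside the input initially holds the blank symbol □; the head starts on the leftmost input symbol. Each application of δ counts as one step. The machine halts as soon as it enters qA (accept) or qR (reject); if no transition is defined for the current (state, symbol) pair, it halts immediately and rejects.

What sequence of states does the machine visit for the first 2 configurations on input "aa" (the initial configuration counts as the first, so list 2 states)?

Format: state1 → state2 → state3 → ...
Step 0: [q0]aa (head at position 0)
Step 1: δ(q0, a) = (qA, a, R)  ⊢  a[qA]a (head at position 1)
Reading off the states of these 2 configurations: q0 → qA

Final answer: q0 → qA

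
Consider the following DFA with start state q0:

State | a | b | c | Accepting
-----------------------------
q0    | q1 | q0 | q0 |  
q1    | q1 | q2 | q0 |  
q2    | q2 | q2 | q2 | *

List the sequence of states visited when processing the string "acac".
q0 → q1 → q0 → q1 → q0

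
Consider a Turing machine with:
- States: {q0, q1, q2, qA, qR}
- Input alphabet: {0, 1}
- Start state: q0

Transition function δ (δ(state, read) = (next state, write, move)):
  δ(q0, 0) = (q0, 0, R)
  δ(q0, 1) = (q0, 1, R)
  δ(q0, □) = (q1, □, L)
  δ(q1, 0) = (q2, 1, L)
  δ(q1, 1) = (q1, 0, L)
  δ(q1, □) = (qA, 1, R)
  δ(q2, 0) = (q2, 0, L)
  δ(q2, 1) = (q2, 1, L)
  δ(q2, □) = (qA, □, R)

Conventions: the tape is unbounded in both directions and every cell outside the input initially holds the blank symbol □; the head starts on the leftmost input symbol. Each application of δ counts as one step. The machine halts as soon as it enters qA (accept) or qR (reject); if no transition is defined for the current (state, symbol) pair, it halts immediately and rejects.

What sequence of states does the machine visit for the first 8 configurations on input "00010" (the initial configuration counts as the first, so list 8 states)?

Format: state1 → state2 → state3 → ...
Step 0: [q0]00010 (head at position 0)
Step 1: δ(q0, 0) = (q0, 0, R)  ⊢  0[q0]0010 (head at position 1)
Step 2: δ(q0, 0) = (q0, 0, R)  ⊢  00[q0]010 (head at position 2)
Step 3: δ(q0, 0) = (q0, 0, R)  ⊢  000[q0]10 (head at position 3)
Step 4: δ(q0, 1) = (q0, 1, R)  ⊢  0001[q0]0 (head at position 4)
Step 5: δ(q0, 0) = (q0, 0, R)  ⊢  00010[q0]□ (head at position 5)
Step 6: δ(q0, □) = (q1, □, L)  ⊢  0001[q1]0□ (head at position 4)
Step 7: δ(q1, 0) = (q2, 1, L)  ⊢  000[q2]11□ (head at position 3)
Reading off the states of these 8 configurations: q0 → q0 → q0 → q0 → q0 → q0 → q1 → q2

Final answer: q0 → q0 → q0 → q0 → q0 → q0 → q1 → q2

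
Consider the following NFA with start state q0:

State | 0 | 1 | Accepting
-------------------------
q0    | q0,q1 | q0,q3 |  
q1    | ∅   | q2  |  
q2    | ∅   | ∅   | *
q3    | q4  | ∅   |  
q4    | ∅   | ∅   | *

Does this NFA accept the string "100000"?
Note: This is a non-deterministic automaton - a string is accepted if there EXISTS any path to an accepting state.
Track the set of states the NFA could be in: start {q0}
Read '1': {q0} → {q0, q3}
Read '0': {q0, q3} → {q0, q1, q4}
Read '0': {q0, q1, q4} → {q0, q1}
Read '0': {q0, q1} → {q0, q1}
Read '0': {q0, q1} → {q0, q1}
Read '0': {q0, q1} → {q0, q1}
Final set {q0, q1} contains no accepting state → rejected.

Final answer: No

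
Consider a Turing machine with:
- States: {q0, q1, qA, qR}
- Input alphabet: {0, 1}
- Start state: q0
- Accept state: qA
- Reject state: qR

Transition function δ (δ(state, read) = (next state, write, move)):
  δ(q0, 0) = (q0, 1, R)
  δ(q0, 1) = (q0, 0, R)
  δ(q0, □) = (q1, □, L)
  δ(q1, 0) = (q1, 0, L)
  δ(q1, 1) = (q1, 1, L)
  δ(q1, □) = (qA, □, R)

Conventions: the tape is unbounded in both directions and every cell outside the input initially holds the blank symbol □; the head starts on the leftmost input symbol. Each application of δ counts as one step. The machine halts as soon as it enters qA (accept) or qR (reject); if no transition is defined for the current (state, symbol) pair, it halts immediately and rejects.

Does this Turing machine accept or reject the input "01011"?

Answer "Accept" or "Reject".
Step 0: [q0]01011 (head at position 0)
Step 1: δ(q0, 0) = (q0, 1, R)  ⊢  1[q0]1011 (head at position 1)
Step 2: δ(q0, 1) = (q0, 0, R)  ⊢  10[q0]011 (head at position 2)
Step 3: δ(q0, 0) = (q0, 1, R)  ⊢  101[q0]11 (head at position 3)
Step 4: δ(q0, 1) = (q0, 0, R)  ⊢  1010[q0]1 (head at position 4)
Step 5: δ(q0, 1) = (q0, 0, R)  ⊢  10100[q0]□ (head at position 5)
Step 6: δ(q0, □) = (q1, □, L)  ⊢  1010[q1]0□ (head at position 4)
Step 7: δ(q1, 0) = (q1, 0, L)  ⊢  101[q1]00□ (head at position 3)
Step 8: δ(q1, 0) = (q1, 0, L)  ⊢  10[q1]100□ (head at position 2)
Step 9: δ(q1, 1) = (q1, 1, L)  ⊢  1[q1]0100□ (head at position 1)
Step 10: δ(q1, 0) = (q1, 0, L)  ⊢  [q1]10100□ (head at position 0)
Step 11: δ(q1, 1) = (q1, 1, L)  ⊢  [q1]□10100□ (head at position -1)
Step 12: δ(q1, □) = (qA, □, R)  ⊢  □[qA]10100□ (head at position 0)
The machine is in qA, so it halts and accepts.

Final answer: Accept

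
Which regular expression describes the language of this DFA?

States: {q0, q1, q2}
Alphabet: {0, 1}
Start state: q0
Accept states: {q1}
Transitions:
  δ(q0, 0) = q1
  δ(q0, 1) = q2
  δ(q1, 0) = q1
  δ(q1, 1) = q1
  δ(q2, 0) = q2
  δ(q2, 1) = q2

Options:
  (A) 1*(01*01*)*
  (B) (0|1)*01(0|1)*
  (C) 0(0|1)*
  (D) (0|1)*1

Testing sample strings against the DFA:
  '1000' -> rejected
  '11101' -> rejected
  '00' -> accepted
  '01' -> accepted
Checking each option for a counterexample:
  (A) 1*(01*01*)*: ε is rejected by the DFA but matches the regex → eliminated
  (B) (0|1)*01(0|1)*: '0' is accepted by the DFA but does not match the regex → eliminated
  (C) 0(0|1)*: agrees with the DFA on all strings of length ≤ 4
  (D) (0|1)*1: '0' is accepted by the DFA but does not match the regex → eliminated
Only (C) 0(0|1)* is consistent with the DFA.

Final answer: (C) 0(0|1)*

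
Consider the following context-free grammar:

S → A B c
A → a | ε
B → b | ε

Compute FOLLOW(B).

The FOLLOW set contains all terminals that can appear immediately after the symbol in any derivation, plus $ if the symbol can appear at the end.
B occurs in S → A B c, immediately followed by the terminal c. So FOLLOW(B) = {c}.

Final answer: {c}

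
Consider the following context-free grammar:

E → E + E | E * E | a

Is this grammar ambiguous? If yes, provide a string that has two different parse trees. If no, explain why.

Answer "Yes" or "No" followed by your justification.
Two different leftmost derivations of a + a * a:
  (1) E ⇒ E + E ⇒ a + E ⇒ a + E * E ⇒ a + a * E ⇒ a + a * a   (tree groups a + (a * a))
  (2) E ⇒ E * E ⇒ E + E * E ⇒ a + E * E ⇒ a + a * E ⇒ a + a * a   (tree groups (a + a) * a)
Two distinct leftmost derivations = two distinct parse trees, so the grammar is ambiguous.

Final answer: Yes - the string 'a + a * a' has two distinct leftmost derivations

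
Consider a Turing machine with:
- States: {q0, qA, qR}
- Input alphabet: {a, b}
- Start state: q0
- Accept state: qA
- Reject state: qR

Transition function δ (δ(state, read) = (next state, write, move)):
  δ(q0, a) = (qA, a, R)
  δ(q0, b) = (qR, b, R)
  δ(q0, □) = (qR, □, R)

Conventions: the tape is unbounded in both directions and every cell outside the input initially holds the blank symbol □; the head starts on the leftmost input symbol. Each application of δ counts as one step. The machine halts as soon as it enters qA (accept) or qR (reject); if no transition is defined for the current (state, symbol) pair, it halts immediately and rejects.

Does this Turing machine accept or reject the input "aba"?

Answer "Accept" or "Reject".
Step 0: [q0]aba (head at position 0)
Step 1: δ(q0, a) = (qA, a, R)  ⊢  a[qA]ba (head at position 1)
The machine is in qA, so it halts and accepts.

Final answer: Accept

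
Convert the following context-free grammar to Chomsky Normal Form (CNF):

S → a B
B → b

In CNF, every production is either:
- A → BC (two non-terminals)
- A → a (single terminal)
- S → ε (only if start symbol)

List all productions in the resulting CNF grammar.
The grammar has no ε-productions or unit productions to eliminate.
S → a B has terminal a in a right-hand side of length ≥ 2: introduce T_a → a and use T_a in place of a.
B → b is already in CNF (single terminal) – keep it.
S → a B becomes S → T_a B.
Resulting CNF grammar (3 productions): T_a → a; B → b; S → T_a B

Final answer: T_a → a; B → b; S → T_a B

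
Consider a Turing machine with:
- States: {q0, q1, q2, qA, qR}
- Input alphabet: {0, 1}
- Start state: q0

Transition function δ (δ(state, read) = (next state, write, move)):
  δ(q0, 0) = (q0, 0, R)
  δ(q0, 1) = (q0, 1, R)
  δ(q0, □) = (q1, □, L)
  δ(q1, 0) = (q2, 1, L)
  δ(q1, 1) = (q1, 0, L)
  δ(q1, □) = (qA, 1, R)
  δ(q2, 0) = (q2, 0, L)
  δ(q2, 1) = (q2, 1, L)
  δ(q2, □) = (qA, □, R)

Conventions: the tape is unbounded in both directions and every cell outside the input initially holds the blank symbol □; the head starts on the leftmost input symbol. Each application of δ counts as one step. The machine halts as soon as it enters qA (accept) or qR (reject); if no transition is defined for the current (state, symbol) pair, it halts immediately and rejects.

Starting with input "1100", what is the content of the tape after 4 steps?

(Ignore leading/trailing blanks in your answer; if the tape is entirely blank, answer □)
Step 0: [q0]1100 (head at position 0)
Step 1: δ(q0, 1) = (q0, 1, R)  ⊢  1[q0]100 (head at position 1)
Step 2: δ(q0, 1) = (q0, 1, R)  ⊢  11[q0]00 (head at position 2)
Step 3: δ(q0, 0) = (q0, 0, R)  ⊢  110[q0]0 (head at position 3)
Step 4: δ(q0, 0) = (q0, 0, R)  ⊢  1100[q0]□ (head at position 4)
Tape after 4 steps (ignoring surrounding blanks): 1100

Final answer: Tape: 1100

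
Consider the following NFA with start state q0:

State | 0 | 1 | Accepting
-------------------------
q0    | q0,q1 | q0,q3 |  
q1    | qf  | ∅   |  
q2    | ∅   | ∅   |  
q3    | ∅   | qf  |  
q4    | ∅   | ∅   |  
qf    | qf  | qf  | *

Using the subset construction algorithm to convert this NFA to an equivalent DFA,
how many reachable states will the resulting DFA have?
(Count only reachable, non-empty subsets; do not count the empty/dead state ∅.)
Start subset: {q0}
{q0}: on 0 → {q0, q1}, on 1 → {q0, q3}
{q0, q1}: on 0 → {q0, q1, qf}, on 1 → {q0, q3}
{q0, q3}: on 0 → {q0, q1}, on 1 → {q0, q3, qf}
{q0, q1, qf}: on 0 → {q0, q1, qf}, on 1 → {q0, q3, qf}
{q0, q3, qf}: on 0 → {q0, q1, qf}, on 1 → {q0, q3, qf}
Reachable non-empty subsets: {q0}, {q0, q1}, {q0, q3}, {q0, q1, qf}, {q0, q3, qf} — 5 in total.

Final answer: 5 states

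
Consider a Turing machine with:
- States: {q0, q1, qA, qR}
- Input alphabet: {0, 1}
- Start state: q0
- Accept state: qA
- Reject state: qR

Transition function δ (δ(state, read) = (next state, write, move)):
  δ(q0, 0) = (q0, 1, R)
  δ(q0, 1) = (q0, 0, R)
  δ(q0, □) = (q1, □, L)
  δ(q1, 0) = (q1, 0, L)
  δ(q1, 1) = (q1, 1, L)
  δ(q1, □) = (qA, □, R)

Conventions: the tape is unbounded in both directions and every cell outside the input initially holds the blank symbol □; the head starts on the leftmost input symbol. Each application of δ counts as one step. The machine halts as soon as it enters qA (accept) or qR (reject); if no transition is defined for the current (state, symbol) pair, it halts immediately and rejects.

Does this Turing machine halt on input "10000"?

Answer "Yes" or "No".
Step 0: [q0]10000 (head at position 0)
Step 1: δ(q0, 1) = (q0, 0, R)  ⊢  0[q0]0000 (head at position 1)
Step 2: δ(q0, 0) = (q0, 1, R)  ⊢  01[q0]000 (head at position 2)
Step 3: δ(q0, 0) = (q0, 1, R)  ⊢  011[q0]00 (head at position 3)
Step 4: δ(q0, 0) = (q0, 1, R)  ⊢  0111[q0]0 (head at position 4)
Step 5: δ(q0, 0) = (q0, 1, R)  ⊢  01111[q0]□ (head at position 5)
Step 6: δ(q0, □) = (q1, □, L)  ⊢  0111[q1]1□ (head at position 4)
Step 7: δ(q1, 1) = (q1, 1, L)  ⊢  011[q1]11□ (head at position 3)
Step 8: δ(q1, 1) = (q1, 1, L)  ⊢  01[q1]111□ (head at position 2)
Step 9: δ(q1, 1) = (q1, 1, L)  ⊢  0[q1]1111□ (head at position 1)
Step 10: δ(q1, 1) = (q1, 1, L)  ⊢  [q1]01111□ (head at position 0)
Step 11: δ(q1, 0) = (q1, 0, L)  ⊢  [q1]□01111□ (head at position -1)
Step 12: δ(q1, □) = (qA, □, R)  ⊢  □[qA]01111□ (head at position 0)
The machine is in qA, so it halts and accepts.
It halts after 12 steps.

Final answer: Yes - halts after 12 steps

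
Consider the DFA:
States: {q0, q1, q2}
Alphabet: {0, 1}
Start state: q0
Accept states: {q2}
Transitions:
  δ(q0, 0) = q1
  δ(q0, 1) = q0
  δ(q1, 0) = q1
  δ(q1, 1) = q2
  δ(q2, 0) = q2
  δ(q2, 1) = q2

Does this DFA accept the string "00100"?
Processing string "00100":
  q0 --0--> q1
  q1 --0--> q1
  q1 --1--> q2
  q2 --0--> q2
  q2 --0--> q2
Final state: q2
Accept states: {q2}
q2 is an accept state, so the string is accepted.

Final answer: Yes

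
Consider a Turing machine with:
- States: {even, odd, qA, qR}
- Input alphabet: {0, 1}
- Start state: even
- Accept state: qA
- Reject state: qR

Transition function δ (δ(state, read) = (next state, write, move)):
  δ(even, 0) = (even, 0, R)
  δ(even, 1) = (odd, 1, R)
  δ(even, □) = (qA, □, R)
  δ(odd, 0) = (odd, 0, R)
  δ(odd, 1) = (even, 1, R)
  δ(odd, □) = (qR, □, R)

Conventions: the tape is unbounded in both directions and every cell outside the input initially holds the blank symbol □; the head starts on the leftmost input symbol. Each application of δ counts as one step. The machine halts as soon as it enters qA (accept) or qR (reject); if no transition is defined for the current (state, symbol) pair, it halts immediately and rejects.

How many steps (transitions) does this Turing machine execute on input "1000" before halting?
Step 0: [even]1000 (head at position 0)
Step 1: δ(even, 1) = (odd, 1, R)  ⊢  1[odd]000 (head at position 1)
Step 2: δ(odd, 0) = (odd, 0, R)  ⊢  10[odd]00 (head at position 2)
Step 3: δ(odd, 0) = (odd, 0, R)  ⊢  100[odd]0 (head at position 3)
Step 4: δ(odd, 0) = (odd, 0, R)  ⊢  1000[odd]□ (head at position 4)
Step 5: δ(odd, □) = (qR, □, R)  ⊢  1000□[qR]□ (head at position 5)
The machine is in qR, so it halts and rejects.
Number of transitions executed: 5.

Final answer: 5 steps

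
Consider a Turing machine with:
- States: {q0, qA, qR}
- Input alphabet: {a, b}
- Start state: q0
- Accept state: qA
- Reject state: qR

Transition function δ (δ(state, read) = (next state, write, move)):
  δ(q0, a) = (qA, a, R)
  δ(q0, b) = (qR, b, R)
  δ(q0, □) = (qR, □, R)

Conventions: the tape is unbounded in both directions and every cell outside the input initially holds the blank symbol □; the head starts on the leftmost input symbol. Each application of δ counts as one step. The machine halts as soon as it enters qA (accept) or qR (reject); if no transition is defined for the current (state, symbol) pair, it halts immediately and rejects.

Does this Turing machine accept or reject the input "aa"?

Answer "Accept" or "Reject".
Step 0: [q0]aa (head at position 0)
Step 1: δ(q0, a) = (qA, a, R)  ⊢  a[qA]a (head at position 1)
The machine is in qA, so it halts and accepts.

Final answer: Accept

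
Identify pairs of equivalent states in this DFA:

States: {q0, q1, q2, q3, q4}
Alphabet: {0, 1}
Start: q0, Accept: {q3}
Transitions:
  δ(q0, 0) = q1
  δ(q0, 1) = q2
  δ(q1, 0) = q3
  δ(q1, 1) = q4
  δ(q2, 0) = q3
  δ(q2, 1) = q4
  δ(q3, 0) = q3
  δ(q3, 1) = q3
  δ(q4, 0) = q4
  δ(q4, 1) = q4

Using the table-filling algorithm:
Round 0 – mark pairs where exactly one state is accepting: (q0,q3), (q1,q3), (q2,q3), (q3,q4)
Round 1 – newly marked: (q0,q1) [on 0: q1 vs q3, already marked]; (q0,q2) [on 0: q1 vs q3, already marked]; (q1,q4) [on 0: q3 vs q4, already marked]; (q2,q4) [on 0: q3 vs q4, already marked]
Round 2 – newly marked: (q0,q4) [on 0: q1 vs q4, already marked]
No further pairs can be marked.
(q1, q2) unmarked: δ(q1,0)=q3, δ(q2,0)=q3; δ(q1,1)=q4, δ(q2,1)=q4 → equivalent
Equivalent pairs: (q1, q2)

Final answer: Equivalent pairs: (q1, q2)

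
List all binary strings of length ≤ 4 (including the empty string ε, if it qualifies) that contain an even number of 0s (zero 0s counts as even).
Checking every binary string of length 0 to 4:
  Length 0: accepted: ε | rejected: (none)
  Length 1: accepted: 1 | rejected: 0
  Length 2: accepted: 00, 11 | rejected: 01, 10
  Length 3: accepted: 001, 010, 100, 111 | rejected: 000, 011, 101, 110
  Length 4: accepted: 0000, 0011, 0101, 0110, 1001, 1010, 1100, 1111 | rejected: 0001, 0010, 0100, 0111, 1000, 1011, 1101, 1110
Total: 16 string(s).

Final answer: ε, 1, 00, 11, 001, 010, 100, 111, 0000, 0011, 0101, 0110, 1001, 1010, 1100, 1111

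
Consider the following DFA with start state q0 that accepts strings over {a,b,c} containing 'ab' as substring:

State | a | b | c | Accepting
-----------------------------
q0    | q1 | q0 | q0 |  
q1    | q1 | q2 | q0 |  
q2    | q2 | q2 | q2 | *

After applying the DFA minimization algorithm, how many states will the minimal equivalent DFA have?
All 3 states are reachable from q0, so none can be removed as unreachable.
Table-filling: first mark every (accepting, non-accepting) pair as distinguishable (accepting: {q2}; non-accepting: {q0, q1}).
Round 1: (q0, q1) on 'b' go to q0 and q2, already distinguishable → mark.
Every pair of states is distinguishable, so the DFA is already minimal.
Equivalence classes: {q0}, {q1}, {q2} → 3 states.

Final answer: 3 states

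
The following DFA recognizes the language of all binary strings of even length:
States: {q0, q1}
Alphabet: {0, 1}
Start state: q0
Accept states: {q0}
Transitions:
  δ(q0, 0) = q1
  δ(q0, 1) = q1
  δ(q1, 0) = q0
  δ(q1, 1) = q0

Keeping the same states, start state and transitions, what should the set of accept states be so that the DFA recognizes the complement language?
The DFA is complete (every state has a transition on every symbol), so the complement
is recognized by the same DFA with accepting and non-accepting states swapped.
Original accept states: {q0}
Complement accept states = All states - Original accept states
= {q0, q1} - {q0}
= {q1}
Complement language: strings of ODD length

Final answer: {q1}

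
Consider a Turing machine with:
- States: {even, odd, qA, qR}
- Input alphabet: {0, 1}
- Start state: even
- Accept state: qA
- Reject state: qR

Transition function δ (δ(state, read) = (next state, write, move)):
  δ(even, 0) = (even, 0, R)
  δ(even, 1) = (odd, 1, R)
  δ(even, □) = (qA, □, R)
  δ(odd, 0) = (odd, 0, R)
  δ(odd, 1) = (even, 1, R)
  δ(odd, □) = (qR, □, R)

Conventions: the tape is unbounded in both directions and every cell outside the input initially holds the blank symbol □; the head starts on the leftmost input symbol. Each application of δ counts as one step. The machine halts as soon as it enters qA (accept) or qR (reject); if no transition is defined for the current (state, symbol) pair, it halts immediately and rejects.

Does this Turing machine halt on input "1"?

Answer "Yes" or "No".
Step 0: [even]1 (head at position 0)
Step 1: δ(even, 1) = (odd, 1, R)  ⊢  1[odd]□ (head at position 1)
Step 2: δ(odd, □) = (qR, □, R)  ⊢  1□[qR]□ (head at position 2)
The machine is in qR, so it halts and rejects.
It halts after 2 steps.

Final answer: Yes - halts after 2 steps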